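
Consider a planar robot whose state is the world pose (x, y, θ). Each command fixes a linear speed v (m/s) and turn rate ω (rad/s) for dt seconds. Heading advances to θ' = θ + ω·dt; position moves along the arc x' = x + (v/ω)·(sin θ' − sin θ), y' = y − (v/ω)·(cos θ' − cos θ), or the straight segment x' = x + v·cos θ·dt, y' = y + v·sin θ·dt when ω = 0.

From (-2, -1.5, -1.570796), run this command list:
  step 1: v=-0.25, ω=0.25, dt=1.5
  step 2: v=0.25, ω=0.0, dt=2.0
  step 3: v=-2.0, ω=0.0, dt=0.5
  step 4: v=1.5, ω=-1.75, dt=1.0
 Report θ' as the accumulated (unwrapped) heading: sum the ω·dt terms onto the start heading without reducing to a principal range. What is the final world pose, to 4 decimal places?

(-2.8835, -1.8232, -2.9458)

step 1: θ'=-1.1958 (R=-1.0000) → pose (-2.0695, -1.1337, -1.1958)
step 2: θ'=-1.1958 (straight) → pose (-1.8864, -1.5990, -1.1958)
step 3: θ'=-1.1958 (straight) → pose (-2.2526, -0.6685, -1.1958)
step 4: θ'=-2.9458 (R=-0.8571) → pose (-2.8835, -1.8232, -2.9458)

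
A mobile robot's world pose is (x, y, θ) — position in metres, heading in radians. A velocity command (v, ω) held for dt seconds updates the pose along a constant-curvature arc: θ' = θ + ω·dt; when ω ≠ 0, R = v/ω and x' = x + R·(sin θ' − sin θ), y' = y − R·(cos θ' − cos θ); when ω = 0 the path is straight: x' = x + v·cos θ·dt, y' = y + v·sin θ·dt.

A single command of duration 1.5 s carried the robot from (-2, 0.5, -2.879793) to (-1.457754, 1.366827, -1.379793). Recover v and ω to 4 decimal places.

v = -0.7500, ω = 1.0000

Δθ = -1.379793 − -2.879793 = 1.500000
ω = Δθ/dt = 1.500000/1.5 = 1.0000
R = −Δy/(cos θ' − cos θ) = -0.7500
v = R·ω = -0.7500·1.0000 = -0.7500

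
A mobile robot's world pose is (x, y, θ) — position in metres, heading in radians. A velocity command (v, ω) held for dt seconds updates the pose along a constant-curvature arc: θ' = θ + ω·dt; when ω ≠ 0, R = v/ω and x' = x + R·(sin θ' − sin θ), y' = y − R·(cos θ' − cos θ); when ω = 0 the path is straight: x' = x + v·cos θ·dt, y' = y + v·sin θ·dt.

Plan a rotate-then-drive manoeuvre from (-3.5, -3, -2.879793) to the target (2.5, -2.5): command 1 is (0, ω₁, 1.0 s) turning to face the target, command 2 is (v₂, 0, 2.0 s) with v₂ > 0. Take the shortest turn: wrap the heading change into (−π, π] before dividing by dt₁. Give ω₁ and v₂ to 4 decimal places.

heading to target = atan2(-2.5−-3, 2.5−-3.5) = 0.0831
Δθ = wrap(0.0831 − -2.8798) = 2.9629; ω₁ = Δθ/dt₁ = 2.9629
distance = √((2.5−-3.5)² + (-2.5−-3)²) = 6.0208; v₂ = distance/dt₂ = 3.0104

ω₁ = 2.9629, v₂ = 3.0104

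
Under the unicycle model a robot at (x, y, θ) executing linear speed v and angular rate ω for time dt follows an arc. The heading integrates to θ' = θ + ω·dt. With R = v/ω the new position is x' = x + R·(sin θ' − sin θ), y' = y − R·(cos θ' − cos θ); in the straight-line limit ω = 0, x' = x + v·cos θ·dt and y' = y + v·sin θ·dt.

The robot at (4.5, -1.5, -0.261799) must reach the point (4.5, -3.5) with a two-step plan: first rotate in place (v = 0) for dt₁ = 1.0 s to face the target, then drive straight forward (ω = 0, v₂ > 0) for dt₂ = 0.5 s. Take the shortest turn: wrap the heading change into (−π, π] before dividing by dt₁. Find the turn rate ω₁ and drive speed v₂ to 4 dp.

ω₁ = -1.3090, v₂ = 4.0000

heading to target = atan2(-3.5−-1.5, 4.5−4.5) = -1.5708
Δθ = wrap(-1.5708 − -0.2618) = -1.3090; ω₁ = Δθ/dt₁ = -1.3090
distance = √((4.5−4.5)² + (-3.5−-1.5)²) = 2.0000; v₂ = distance/dt₂ = 4.0000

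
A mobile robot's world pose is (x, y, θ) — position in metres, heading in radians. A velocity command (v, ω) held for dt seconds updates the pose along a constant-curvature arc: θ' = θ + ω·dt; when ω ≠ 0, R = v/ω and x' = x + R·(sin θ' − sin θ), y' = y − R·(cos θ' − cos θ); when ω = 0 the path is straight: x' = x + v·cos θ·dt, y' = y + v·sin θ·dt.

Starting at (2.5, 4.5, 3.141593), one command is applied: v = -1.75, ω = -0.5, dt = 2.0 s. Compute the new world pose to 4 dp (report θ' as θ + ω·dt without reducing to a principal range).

θ' = 3.1416 + -0.5·2.0 = 2.1416
R = v/ω = -1.75/-0.5 = 3.5000
x' = 2.5 + 3.5000·(sin 2.1416 − sin 3.1416) = 5.4451
y' = 4.5 − 3.5000·(cos 2.1416 − cos 3.1416) = 2.8911

(5.4451, 2.8911, 2.1416)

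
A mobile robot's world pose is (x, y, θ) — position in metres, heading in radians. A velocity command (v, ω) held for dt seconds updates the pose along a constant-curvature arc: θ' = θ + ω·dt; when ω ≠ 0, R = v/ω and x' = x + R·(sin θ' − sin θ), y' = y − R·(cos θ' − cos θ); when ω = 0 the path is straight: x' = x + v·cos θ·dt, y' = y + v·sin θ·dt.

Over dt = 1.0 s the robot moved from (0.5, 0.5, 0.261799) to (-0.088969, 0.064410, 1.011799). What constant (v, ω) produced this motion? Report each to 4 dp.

Δθ = 1.011799 − 0.261799 = 0.750000
ω = Δθ/dt = 0.750000/1.0 = 0.7500
R = Δx/(sin θ' − sin θ) = -1.0000
v = R·ω = -1.0000·0.7500 = -0.7500

v = -0.7500, ω = 0.7500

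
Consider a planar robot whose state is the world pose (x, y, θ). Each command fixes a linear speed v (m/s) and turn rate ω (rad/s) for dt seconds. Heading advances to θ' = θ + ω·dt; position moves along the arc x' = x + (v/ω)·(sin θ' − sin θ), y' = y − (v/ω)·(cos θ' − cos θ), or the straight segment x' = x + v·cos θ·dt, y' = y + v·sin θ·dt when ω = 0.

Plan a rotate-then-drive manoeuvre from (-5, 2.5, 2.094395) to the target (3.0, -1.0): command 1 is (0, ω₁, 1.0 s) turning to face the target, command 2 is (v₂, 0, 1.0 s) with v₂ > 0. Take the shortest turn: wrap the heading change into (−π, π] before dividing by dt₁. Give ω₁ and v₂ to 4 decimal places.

heading to target = atan2(-1−2.5, 3−-5) = -0.4124
Δθ = wrap(-0.4124 − 2.0944) = -2.5068; ω₁ = Δθ/dt₁ = -2.5068
distance = √((3−-5)² + (-1−2.5)²) = 8.7321; v₂ = distance/dt₂ = 8.7321

ω₁ = -2.5068, v₂ = 8.7321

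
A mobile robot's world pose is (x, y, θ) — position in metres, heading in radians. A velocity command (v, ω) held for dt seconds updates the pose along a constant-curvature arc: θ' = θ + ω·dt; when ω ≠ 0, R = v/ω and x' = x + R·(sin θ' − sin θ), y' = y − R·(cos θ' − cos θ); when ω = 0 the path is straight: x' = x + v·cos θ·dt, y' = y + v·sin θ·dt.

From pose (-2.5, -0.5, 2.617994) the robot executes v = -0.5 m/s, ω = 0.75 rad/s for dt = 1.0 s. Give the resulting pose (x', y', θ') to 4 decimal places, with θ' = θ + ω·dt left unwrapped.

(-2.0170, -0.5723, 3.3680)

θ' = 2.6180 + 0.75·1.0 = 3.3680
R = v/ω = -0.5/0.75 = -0.6667
x' = -2.5 + -0.6667·(sin 3.3680 − sin 2.6180) = -2.0170
y' = -0.5 − -0.6667·(cos 3.3680 − cos 2.6180) = -0.5723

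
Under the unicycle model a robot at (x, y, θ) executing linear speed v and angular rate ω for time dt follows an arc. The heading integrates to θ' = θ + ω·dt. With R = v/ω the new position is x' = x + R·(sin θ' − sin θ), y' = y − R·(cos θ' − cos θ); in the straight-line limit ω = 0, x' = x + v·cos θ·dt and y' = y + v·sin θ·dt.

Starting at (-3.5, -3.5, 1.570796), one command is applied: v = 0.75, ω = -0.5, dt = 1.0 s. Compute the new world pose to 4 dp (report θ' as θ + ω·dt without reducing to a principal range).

θ' = 1.5708 + -0.5·1.0 = 1.0708
R = v/ω = 0.75/-0.5 = -1.5000
x' = -3.5 + -1.5000·(sin 1.0708 − sin 1.5708) = -3.3164
y' = -3.5 − -1.5000·(cos 1.0708 − cos 1.5708) = -2.7809

(-3.3164, -2.7809, 1.0708)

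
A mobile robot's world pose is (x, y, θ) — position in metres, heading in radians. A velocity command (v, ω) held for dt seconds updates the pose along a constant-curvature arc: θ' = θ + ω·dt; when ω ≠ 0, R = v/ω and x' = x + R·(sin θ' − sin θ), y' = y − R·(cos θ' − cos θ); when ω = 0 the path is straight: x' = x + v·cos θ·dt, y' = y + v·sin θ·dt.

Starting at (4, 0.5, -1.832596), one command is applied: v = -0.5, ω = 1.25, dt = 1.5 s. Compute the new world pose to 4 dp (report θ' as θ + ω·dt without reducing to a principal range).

θ' = -1.8326 + 1.25·1.5 = 0.0424
R = v/ω = -0.5/1.25 = -0.4000
x' = 4 + -0.4000·(sin 0.0424 − sin -1.8326) = 3.5967
y' = 0.5 − -0.4000·(cos 0.0424 − cos -1.8326) = 1.0032

(3.5967, 1.0032, 0.0424)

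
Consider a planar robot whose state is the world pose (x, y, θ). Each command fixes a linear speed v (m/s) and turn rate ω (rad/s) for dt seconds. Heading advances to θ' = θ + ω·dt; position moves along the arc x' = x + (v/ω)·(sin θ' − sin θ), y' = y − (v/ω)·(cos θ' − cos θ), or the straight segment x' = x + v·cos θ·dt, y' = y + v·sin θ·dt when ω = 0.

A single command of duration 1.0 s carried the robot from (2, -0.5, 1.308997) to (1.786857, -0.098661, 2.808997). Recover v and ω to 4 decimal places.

Δθ = 2.808997 − 1.308997 = 1.500000
ω = Δθ/dt = 1.500000/1.0 = 1.5000
R = −Δy/(cos θ' − cos θ) = 0.3333
v = R·ω = 0.3333·1.5000 = 0.5000

v = 0.5000, ω = 1.5000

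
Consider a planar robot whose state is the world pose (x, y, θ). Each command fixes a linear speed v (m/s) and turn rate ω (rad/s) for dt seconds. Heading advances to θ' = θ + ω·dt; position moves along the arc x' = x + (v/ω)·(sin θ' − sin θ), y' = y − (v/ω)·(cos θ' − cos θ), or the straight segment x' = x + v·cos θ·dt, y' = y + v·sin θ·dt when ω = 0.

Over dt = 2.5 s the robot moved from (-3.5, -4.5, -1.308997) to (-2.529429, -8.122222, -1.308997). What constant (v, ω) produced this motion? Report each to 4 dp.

v = 1.5000, ω = 0.0000

Δθ = -1.308997 − -1.308997 = 0.000000
ω = Δθ/dt = 0.000000/2.5 = 0.0000
ω = 0 → v = (Δx·cos θ + Δy·sin θ)/dt = 1.5000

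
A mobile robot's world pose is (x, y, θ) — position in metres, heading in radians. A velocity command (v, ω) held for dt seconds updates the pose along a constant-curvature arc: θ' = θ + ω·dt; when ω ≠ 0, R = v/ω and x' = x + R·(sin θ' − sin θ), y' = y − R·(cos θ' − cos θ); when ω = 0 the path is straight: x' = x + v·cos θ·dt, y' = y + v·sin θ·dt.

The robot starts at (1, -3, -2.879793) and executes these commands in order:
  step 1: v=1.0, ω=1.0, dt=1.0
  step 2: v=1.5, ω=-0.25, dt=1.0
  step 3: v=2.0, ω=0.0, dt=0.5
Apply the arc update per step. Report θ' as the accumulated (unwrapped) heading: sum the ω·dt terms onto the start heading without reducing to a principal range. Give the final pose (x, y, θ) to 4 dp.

(-0.8533, -5.8670, -2.1298)

step 1: θ'=-1.8798 (R=1.0000) → pose (0.3062, -3.6618, -1.8798)
step 2: θ'=-2.1298 (R=-6.0000) → pose (-0.3229, -5.0192, -2.1298)
step 3: θ'=-2.1298 (straight) → pose (-0.8533, -5.8670, -2.1298)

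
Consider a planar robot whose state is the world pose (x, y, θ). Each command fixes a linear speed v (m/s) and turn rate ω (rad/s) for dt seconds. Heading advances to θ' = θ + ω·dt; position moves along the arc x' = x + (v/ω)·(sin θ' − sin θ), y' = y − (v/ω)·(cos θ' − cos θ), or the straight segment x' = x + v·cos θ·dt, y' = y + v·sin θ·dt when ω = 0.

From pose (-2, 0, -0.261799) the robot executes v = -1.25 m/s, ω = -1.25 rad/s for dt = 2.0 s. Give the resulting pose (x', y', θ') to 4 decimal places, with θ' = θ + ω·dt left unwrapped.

(-2.1119, 1.8947, -2.7618)

θ' = -0.2618 + -1.25·2.0 = -2.7618
R = v/ω = -1.25/-1.25 = 1.0000
x' = -2 + 1.0000·(sin -2.7618 − sin -0.2618) = -2.1119
y' = 0 − 1.0000·(cos -2.7618 − cos -0.2618) = 1.8947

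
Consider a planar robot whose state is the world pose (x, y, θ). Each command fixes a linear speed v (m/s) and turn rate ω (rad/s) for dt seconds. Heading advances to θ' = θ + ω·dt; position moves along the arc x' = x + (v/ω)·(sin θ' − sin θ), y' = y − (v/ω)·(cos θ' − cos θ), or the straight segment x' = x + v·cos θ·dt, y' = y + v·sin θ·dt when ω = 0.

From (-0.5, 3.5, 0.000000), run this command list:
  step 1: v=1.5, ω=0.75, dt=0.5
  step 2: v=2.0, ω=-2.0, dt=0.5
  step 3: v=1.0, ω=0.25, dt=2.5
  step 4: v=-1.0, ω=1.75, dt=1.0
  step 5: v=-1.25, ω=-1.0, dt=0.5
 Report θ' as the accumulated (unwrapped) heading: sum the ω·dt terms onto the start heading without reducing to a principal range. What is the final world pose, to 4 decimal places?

(2.9183, 1.4730, 1.2500)

step 1: θ'=0.3750 (R=2.0000) → pose (0.2325, 3.6390, 0.3750)
step 2: θ'=-0.6250 (R=-1.0000) → pose (1.1839, 3.5194, -0.6250)
step 3: θ'=0.0000 (R=4.0000) → pose (3.5243, 2.7633, 0.0000)
step 4: θ'=1.7500 (R=-0.5714) → pose (2.9620, 2.0900, 1.7500)
step 5: θ'=1.2500 (R=1.2500) → pose (2.9183, 1.4730, 1.2500)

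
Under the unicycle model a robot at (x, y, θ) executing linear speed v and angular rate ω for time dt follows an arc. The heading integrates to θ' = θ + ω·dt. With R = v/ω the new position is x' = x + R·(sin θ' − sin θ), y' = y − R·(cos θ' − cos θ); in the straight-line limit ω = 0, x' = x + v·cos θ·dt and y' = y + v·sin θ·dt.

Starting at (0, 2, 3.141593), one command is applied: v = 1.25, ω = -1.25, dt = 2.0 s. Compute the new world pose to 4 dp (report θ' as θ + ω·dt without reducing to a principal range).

θ' = 3.1416 + -1.25·2.0 = 0.6416
R = v/ω = 1.25/-1.25 = -1.0000
x' = 0 + -1.0000·(sin 0.6416 − sin 3.1416) = -0.5985
y' = 2 − -1.0000·(cos 0.6416 − cos 3.1416) = 3.8011

(-0.5985, 3.8011, 0.6416)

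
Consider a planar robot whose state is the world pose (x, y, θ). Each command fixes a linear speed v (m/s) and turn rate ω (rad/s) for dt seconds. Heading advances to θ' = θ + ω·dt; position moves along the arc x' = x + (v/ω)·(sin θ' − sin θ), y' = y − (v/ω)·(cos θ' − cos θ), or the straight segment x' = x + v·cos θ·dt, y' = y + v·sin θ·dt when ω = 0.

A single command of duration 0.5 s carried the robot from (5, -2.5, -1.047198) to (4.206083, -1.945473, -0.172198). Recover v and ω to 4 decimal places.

v = -2.0000, ω = 1.7500

Δθ = -0.172198 − -1.047198 = 0.875000
ω = Δθ/dt = 0.875000/0.5 = 1.7500
R = Δx/(sin θ' − sin θ) = -1.1429
v = R·ω = -1.1429·1.7500 = -2.0000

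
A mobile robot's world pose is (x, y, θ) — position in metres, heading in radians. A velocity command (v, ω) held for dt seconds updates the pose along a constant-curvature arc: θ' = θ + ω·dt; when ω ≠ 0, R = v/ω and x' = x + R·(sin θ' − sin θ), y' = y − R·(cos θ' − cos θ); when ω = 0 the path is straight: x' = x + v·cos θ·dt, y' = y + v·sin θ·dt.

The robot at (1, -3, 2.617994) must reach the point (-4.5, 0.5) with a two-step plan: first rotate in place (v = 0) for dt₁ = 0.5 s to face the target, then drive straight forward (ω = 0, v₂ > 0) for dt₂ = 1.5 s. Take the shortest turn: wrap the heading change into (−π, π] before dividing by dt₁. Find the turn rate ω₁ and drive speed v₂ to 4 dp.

ω₁ = -0.0863, v₂ = 4.3461

heading to target = atan2(0.5−-3, -4.5−1) = 2.5749
Δθ = wrap(2.5749 − 2.6180) = -0.0431; ω₁ = Δθ/dt₁ = -0.0863
distance = √((-4.5−1)² + (0.5−-3)²) = 6.5192; v₂ = distance/dt₂ = 4.3461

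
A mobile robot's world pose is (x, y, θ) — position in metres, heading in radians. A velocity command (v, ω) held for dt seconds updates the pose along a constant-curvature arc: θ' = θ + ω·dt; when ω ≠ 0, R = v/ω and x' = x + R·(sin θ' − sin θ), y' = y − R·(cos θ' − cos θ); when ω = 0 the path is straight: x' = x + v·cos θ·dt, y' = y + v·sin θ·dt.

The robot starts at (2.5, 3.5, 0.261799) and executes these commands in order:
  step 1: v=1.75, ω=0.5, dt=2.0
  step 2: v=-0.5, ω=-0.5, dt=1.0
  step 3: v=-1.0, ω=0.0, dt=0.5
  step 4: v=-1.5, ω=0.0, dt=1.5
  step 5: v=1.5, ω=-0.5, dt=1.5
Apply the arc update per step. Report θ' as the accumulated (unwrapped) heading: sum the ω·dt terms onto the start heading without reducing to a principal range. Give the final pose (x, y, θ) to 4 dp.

(4.7113, 4.3278, 0.0118)

step 1: θ'=1.2618 (R=3.5000) → pose (4.9284, 5.8164, 1.2618)
step 2: θ'=0.7618 (R=1.0000) → pose (4.6660, 5.3969, 0.7618)
step 3: θ'=0.7618 (straight) → pose (4.3042, 5.0518, 0.7618)
step 4: θ'=0.7618 (straight) → pose (2.6761, 3.4988, 0.7618)
step 5: θ'=0.0118 (R=-3.0000) → pose (4.7113, 4.3278, 0.0118)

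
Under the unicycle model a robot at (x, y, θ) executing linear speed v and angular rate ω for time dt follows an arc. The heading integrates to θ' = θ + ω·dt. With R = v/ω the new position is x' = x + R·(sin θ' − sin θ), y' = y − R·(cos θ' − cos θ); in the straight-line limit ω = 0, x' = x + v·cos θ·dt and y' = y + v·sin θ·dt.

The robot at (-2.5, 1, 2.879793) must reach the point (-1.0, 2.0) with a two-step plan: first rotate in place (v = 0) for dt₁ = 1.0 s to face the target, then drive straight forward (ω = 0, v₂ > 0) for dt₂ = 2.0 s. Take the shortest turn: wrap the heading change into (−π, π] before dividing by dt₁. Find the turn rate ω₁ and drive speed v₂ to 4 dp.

ω₁ = -2.2918, v₂ = 0.9014

heading to target = atan2(2−1, -1−-2.5) = 0.5880
Δθ = wrap(0.5880 − 2.8798) = -2.2918; ω₁ = Δθ/dt₁ = -2.2918
distance = √((-1−-2.5)² + (2−1)²) = 1.8028; v₂ = distance/dt₂ = 0.9014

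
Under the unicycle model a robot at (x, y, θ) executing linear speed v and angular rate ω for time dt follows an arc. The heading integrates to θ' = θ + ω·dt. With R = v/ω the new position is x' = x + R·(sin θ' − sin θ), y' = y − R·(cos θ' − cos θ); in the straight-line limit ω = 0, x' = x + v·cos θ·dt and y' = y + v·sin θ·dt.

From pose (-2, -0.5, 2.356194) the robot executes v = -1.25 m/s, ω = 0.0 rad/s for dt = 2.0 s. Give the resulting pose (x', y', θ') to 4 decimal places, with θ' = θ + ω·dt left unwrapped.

θ' = 2.3562 + 0.0·2.0 = 2.3562
ω = 0 → straight: x' = -2 + -1.25·cos(2.3562)·2.0 = -0.2322
y' = -0.5 + -1.25·sin(2.3562)·2.0 = -2.2678

(-0.2322, -2.2678, 2.3562)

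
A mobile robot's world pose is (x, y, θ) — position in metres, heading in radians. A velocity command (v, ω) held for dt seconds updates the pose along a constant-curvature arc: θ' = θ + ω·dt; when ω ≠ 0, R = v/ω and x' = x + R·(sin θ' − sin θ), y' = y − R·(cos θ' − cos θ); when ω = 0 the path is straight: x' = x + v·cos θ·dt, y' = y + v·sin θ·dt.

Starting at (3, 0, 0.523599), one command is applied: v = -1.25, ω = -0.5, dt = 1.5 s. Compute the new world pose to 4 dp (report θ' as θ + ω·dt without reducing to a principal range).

θ' = 0.5236 + -0.5·1.5 = -0.2264
R = v/ω = -1.25/-0.5 = 2.5000
x' = 3 + 2.5000·(sin -0.2264 − sin 0.5236) = 1.1888
y' = 0 − 2.5000·(cos -0.2264 − cos 0.5236) = -0.2711

(1.1888, -0.2711, -0.2264)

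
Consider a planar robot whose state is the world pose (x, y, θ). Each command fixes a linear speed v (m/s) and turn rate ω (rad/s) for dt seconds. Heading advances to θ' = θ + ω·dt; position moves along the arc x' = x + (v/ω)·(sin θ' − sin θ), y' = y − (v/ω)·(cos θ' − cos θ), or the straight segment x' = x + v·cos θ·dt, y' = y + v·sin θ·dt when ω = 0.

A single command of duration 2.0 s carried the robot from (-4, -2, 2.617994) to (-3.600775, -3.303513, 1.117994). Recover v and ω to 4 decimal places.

Δθ = 1.117994 − 2.617994 = -1.500000
ω = Δθ/dt = -1.500000/2.0 = -0.7500
R = −Δy/(cos θ' − cos θ) = 1.0000
v = R·ω = 1.0000·-0.7500 = -0.7500

v = -0.7500, ω = -0.7500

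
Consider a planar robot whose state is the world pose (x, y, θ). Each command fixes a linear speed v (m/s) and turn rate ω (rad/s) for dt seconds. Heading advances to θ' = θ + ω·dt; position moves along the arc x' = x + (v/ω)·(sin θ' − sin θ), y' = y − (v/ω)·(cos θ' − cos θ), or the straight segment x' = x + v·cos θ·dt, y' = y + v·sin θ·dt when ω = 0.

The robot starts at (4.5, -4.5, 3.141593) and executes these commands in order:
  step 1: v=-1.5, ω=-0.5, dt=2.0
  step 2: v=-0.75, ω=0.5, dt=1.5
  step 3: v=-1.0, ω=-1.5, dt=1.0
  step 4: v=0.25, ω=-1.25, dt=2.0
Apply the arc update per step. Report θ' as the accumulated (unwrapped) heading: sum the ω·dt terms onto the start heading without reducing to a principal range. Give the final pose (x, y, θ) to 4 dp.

(8.7824, -7.2332, -1.1084)

step 1: θ'=2.1416 (R=3.0000) → pose (7.0244, -5.8791, 2.1416)
step 2: θ'=2.8916 (R=-1.5000) → pose (7.9155, -6.5220, 2.8916)
step 3: θ'=1.3916 (R=0.6667) → pose (8.4066, -7.2868, 1.3916)
step 4: θ'=-1.1084 (R=-0.2000) → pose (8.7824, -7.2332, -1.1084)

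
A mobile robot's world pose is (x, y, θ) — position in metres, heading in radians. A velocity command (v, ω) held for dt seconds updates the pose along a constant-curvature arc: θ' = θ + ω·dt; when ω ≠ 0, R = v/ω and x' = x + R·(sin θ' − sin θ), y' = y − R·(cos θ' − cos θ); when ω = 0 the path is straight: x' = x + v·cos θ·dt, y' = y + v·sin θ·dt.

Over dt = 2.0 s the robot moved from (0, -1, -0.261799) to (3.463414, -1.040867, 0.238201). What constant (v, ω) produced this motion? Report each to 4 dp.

Δθ = 0.238201 − -0.261799 = 0.500000
ω = Δθ/dt = 0.500000/2.0 = 0.2500
R = Δx/(sin θ' − sin θ) = 7.0000
v = R·ω = 7.0000·0.2500 = 1.7500

v = 1.7500, ω = 0.2500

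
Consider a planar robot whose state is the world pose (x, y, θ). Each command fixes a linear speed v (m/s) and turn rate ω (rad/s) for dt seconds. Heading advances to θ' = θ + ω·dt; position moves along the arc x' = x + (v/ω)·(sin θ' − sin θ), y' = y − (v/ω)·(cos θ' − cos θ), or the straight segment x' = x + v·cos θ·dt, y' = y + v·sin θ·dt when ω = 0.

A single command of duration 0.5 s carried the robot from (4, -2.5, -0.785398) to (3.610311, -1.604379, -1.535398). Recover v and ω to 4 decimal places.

Δθ = -1.535398 − -0.785398 = -0.750000
ω = Δθ/dt = -0.750000/0.5 = -1.5000
R = −Δy/(cos θ' − cos θ) = 1.3333
v = R·ω = 1.3333·-1.5000 = -2.0000

v = -2.0000, ω = -1.5000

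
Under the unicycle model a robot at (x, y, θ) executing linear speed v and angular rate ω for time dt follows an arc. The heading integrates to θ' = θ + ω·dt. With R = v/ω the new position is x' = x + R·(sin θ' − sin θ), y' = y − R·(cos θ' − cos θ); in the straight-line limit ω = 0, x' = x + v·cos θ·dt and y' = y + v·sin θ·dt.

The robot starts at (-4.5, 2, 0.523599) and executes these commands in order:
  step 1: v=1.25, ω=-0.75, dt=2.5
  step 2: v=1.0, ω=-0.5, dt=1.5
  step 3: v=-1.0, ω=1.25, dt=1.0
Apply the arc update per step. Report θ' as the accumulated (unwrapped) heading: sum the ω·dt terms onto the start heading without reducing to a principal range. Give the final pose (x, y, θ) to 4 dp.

step 1: θ'=-1.3514 (R=-1.6667) → pose (-2.0400, 0.9194, -1.3514)
step 2: θ'=-2.1014 (R=-2.0000) → pose (-2.2670, -0.5280, -2.1014)
step 3: θ'=-0.8514 (R=-0.8000) → pose (-2.3552, 0.4040, -0.8514)

(-2.3552, 0.4040, -0.8514)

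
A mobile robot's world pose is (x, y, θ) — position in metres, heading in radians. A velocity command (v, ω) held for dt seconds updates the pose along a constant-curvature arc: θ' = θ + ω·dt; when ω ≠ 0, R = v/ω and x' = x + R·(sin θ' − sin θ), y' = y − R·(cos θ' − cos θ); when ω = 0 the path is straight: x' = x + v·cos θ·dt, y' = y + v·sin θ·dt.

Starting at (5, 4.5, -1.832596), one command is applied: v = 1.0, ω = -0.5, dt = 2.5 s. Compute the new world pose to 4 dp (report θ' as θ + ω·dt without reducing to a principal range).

θ' = -1.8326 + -0.5·2.5 = -3.0826
R = v/ω = 1.0/-0.5 = -2.0000
x' = 5 + -2.0000·(sin -3.0826 − sin -1.8326) = 3.1861
y' = 4.5 − -2.0000·(cos -3.0826 − cos -1.8326) = 3.0211

(3.1861, 3.0211, -3.0826)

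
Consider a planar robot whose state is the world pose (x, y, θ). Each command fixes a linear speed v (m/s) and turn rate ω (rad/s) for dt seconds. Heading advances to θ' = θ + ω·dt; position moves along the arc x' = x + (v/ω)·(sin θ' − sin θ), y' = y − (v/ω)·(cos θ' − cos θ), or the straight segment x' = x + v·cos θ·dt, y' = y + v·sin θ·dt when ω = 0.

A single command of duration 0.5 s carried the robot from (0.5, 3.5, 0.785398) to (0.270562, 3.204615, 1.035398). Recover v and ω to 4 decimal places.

Δθ = 1.035398 − 0.785398 = 0.250000
ω = Δθ/dt = 0.250000/0.5 = 0.5000
R = −Δy/(cos θ' − cos θ) = -1.5000
v = R·ω = -1.5000·0.5000 = -0.7500

v = -0.7500, ω = 0.5000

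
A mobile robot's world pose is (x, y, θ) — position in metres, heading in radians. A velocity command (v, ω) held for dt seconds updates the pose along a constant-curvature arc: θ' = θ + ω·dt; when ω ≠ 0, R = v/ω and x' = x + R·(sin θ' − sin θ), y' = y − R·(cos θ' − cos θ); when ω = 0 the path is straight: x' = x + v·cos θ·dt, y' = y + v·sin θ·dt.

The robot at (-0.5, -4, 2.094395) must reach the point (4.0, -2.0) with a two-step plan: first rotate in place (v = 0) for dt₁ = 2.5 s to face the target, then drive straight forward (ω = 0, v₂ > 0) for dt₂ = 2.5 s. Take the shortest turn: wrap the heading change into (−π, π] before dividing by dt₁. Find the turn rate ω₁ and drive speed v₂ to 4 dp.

ω₁ = -0.6705, v₂ = 1.9698

heading to target = atan2(-2−-4, 4−-0.5) = 0.4182
Δθ = wrap(0.4182 − 2.0944) = -1.6762; ω₁ = Δθ/dt₁ = -0.6705
distance = √((4−-0.5)² + (-2−-4)²) = 4.9244; v₂ = distance/dt₂ = 1.9698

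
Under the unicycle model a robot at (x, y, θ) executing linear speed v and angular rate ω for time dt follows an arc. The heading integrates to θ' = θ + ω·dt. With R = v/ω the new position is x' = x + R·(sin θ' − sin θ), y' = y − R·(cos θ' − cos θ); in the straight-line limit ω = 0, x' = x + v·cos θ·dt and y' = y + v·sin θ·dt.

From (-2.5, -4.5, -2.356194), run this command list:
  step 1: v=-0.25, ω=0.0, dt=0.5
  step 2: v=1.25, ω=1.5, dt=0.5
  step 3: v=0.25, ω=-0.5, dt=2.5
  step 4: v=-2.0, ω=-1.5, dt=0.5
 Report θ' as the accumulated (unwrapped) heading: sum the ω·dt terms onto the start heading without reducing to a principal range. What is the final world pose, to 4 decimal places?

(-2.0413, -5.5209, -3.6062)

step 1: θ'=-2.3562 (straight) → pose (-2.4116, -4.4116, -2.3562)
step 2: θ'=-1.6062 (R=0.8333) → pose (-2.6552, -4.9714, -1.6062)
step 3: θ'=-2.8562 (R=-0.5000) → pose (-3.0141, -5.4335, -2.8562)
step 4: θ'=-3.6062 (R=1.3333) → pose (-2.0413, -5.5209, -3.6062)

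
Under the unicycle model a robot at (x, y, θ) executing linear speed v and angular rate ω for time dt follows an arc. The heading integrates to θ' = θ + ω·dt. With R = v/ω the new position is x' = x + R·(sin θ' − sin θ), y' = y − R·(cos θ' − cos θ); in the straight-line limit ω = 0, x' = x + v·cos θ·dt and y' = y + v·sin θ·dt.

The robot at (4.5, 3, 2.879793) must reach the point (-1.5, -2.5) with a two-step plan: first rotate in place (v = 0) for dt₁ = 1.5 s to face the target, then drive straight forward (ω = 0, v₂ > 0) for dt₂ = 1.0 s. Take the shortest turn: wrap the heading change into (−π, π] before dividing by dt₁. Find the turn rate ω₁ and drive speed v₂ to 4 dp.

ω₁ = 0.6692, v₂ = 8.1394

heading to target = atan2(-2.5−3, -1.5−4.5) = -2.3996
Δθ = wrap(-2.3996 − 2.8798) = 1.0037; ω₁ = Δθ/dt₁ = 0.6692
distance = √((-1.5−4.5)² + (-2.5−3)²) = 8.1394; v₂ = distance/dt₂ = 8.1394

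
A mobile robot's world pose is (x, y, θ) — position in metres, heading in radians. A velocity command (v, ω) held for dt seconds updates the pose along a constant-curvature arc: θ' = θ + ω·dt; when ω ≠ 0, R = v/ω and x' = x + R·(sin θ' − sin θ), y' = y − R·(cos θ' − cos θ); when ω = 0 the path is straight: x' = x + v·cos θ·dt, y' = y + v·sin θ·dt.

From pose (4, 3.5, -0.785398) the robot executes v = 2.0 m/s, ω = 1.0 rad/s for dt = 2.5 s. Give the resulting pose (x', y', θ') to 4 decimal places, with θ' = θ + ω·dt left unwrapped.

(7.3936, 5.2008, 1.7146)

θ' = -0.7854 + 1.0·2.5 = 1.7146
R = v/ω = 2.0/1.0 = 2.0000
x' = 4 + 2.0000·(sin 1.7146 − sin -0.7854) = 7.3936
y' = 3.5 − 2.0000·(cos 1.7146 − cos -0.7854) = 5.2008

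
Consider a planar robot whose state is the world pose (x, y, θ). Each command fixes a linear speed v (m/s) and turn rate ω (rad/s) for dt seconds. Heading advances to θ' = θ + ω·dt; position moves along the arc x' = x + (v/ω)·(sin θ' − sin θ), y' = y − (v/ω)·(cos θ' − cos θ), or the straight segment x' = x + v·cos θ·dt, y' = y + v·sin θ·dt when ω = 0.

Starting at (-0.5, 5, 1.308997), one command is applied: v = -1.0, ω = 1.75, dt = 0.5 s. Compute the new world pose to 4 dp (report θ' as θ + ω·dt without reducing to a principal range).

θ' = 1.3090 + 1.75·0.5 = 2.1840
R = v/ω = -1.0/1.75 = -0.5714
x' = -0.5 + -0.5714·(sin 2.1840 − sin 1.3090) = -0.4154
y' = 5 − -0.5714·(cos 2.1840 − cos 1.3090) = 4.5233

(-0.4154, 4.5233, 2.1840)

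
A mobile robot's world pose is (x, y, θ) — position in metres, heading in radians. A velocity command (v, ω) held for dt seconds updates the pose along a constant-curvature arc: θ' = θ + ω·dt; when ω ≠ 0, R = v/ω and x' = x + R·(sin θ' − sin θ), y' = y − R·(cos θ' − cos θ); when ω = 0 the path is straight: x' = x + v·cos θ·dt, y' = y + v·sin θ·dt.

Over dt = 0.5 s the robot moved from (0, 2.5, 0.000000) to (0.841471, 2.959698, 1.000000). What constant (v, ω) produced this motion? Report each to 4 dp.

v = 2.0000, ω = 2.0000

Δθ = 1.000000 − 0.000000 = 1.000000
ω = Δθ/dt = 1.000000/0.5 = 2.0000
R = Δx/(sin θ' − sin θ) = 1.0000
v = R·ω = 1.0000·2.0000 = 2.0000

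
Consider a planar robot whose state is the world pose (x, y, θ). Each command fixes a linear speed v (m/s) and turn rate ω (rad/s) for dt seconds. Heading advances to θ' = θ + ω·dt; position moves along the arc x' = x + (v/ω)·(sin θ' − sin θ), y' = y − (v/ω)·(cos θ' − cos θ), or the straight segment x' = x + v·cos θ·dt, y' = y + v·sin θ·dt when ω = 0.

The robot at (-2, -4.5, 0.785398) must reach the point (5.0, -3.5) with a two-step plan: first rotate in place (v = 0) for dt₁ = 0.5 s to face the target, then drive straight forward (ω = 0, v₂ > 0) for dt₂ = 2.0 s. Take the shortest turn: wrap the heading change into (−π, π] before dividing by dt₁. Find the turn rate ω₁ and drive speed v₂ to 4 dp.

ω₁ = -1.2870, v₂ = 3.5355

heading to target = atan2(-3.5−-4.5, 5−-2) = 0.1419
Δθ = wrap(0.1419 − 0.7854) = -0.6435; ω₁ = Δθ/dt₁ = -1.2870
distance = √((5−-2)² + (-3.5−-4.5)²) = 7.0711; v₂ = distance/dt₂ = 3.5355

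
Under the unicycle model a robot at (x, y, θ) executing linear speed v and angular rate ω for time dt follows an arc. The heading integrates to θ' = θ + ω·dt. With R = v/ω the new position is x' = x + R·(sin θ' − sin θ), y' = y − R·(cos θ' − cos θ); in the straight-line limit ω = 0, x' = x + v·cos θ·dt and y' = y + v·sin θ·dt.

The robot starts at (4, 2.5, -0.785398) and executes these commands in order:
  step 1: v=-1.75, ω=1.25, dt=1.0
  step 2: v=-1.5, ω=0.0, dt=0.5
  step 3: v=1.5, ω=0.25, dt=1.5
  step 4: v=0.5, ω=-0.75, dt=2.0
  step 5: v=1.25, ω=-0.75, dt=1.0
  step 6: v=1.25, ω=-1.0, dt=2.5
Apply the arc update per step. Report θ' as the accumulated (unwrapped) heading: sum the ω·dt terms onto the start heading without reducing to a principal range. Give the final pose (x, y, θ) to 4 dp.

step 1: θ'=0.4646 (R=-1.4000) → pose (2.3828, 2.7617, 0.4646)
step 2: θ'=0.4646 (straight) → pose (1.7123, 2.4256, 0.4646)
step 3: θ'=0.8396 (R=6.0000) → pose (3.4901, 3.7830, 0.8396)
step 4: θ'=-0.6604 (R=-0.6667) → pose (4.3953, 3.8644, -0.6604)
step 5: θ'=-1.4104 (R=-1.6667) → pose (5.0182, 2.8143, -1.4104)
step 6: θ'=-3.9104 (R=-1.2500) → pose (2.9152, 1.7162, -3.9104)

(2.9152, 1.7162, -3.9104)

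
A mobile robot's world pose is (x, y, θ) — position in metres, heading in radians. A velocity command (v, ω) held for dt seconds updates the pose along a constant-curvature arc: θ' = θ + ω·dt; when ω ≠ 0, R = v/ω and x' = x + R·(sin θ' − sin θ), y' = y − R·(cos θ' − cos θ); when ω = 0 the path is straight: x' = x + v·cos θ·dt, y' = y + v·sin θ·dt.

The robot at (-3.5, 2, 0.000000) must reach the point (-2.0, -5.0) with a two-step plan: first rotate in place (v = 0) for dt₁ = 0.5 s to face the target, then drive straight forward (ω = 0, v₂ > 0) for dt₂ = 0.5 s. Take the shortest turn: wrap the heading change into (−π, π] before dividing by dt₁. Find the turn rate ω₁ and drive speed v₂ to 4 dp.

heading to target = atan2(-5−2, -2−-3.5) = -1.3597
Δθ = wrap(-1.3597 − 0.0000) = -1.3597; ω₁ = Δθ/dt₁ = -2.7194
distance = √((-2−-3.5)² + (-5−2)²) = 7.1589; v₂ = distance/dt₂ = 14.3178

ω₁ = -2.7194, v₂ = 14.3178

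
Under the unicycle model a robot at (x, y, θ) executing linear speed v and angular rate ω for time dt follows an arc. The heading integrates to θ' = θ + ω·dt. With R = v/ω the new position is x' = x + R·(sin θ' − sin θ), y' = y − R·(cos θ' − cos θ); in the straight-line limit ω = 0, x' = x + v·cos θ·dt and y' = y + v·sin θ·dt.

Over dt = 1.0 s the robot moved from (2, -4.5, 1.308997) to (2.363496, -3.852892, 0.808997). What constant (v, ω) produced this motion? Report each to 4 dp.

v = 0.7500, ω = -0.5000

Δθ = 0.808997 − 1.308997 = -0.500000
ω = Δθ/dt = -0.500000/1.0 = -0.5000
R = −Δy/(cos θ' − cos θ) = -1.5000
v = R·ω = -1.5000·-0.5000 = 0.7500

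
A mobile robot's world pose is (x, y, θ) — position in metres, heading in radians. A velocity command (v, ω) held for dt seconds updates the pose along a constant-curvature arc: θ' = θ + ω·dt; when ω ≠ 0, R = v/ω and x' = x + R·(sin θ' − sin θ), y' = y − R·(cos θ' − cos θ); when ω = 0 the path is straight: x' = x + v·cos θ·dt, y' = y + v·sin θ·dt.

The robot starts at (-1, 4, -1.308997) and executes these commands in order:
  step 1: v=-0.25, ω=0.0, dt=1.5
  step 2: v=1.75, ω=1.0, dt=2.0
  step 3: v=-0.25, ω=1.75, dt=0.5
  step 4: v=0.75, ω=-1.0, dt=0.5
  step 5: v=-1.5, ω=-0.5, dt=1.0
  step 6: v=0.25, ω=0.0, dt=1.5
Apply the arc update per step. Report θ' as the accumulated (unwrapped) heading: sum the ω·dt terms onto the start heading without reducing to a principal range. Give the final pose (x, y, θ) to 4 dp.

step 1: θ'=-1.3090 (straight) → pose (-1.0971, 4.3622, -1.3090)
step 2: θ'=0.6910 (R=1.7500) → pose (1.7086, 3.4666, 0.6910)
step 3: θ'=1.5660 (R=-0.1429) → pose (1.6568, 3.3572, 1.5660)
step 4: θ'=1.0660 (R=-0.7500) → pose (1.7503, 3.7163, 1.0660)
step 5: θ'=0.5660 (R=3.0000) → pose (0.7333, 2.6350, 0.5660)
step 6: θ'=0.5660 (straight) → pose (1.0498, 2.8361, 0.5660)

(1.0498, 2.8361, 0.5660)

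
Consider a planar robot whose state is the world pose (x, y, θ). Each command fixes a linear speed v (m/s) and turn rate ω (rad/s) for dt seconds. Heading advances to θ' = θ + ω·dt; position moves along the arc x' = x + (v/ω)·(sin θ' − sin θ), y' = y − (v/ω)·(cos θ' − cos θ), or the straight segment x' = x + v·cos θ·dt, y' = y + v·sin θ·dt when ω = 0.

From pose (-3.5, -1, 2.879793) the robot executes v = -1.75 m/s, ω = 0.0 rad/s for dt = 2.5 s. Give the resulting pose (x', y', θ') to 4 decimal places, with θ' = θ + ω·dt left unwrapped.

θ' = 2.8798 + 0.0·2.5 = 2.8798
ω = 0 → straight: x' = -3.5 + -1.75·cos(2.8798)·2.5 = 0.7259
y' = -1 + -1.75·sin(2.8798)·2.5 = -2.1323

(0.7259, -2.1323, 2.8798)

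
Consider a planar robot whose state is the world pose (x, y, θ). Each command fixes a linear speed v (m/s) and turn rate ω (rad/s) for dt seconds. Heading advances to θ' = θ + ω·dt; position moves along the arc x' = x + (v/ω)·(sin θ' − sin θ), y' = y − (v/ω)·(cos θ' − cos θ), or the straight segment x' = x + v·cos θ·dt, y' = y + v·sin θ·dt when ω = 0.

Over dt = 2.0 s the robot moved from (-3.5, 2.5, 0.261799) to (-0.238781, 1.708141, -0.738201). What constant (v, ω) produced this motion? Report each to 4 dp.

Δθ = -0.738201 − 0.261799 = -1.000000
ω = Δθ/dt = -1.000000/2.0 = -0.5000
R = Δx/(sin θ' − sin θ) = -3.5000
v = R·ω = -3.5000·-0.5000 = 1.7500

v = 1.7500, ω = -0.5000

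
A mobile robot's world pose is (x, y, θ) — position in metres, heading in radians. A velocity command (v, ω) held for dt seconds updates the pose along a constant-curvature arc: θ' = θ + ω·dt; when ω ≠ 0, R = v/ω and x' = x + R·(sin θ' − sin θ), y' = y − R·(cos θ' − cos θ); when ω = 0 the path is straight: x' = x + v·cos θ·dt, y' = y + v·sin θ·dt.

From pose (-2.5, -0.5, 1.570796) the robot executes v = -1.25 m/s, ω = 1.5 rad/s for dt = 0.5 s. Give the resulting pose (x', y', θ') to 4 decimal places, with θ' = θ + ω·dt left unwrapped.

(-2.2764, -1.0680, 2.3208)

θ' = 1.5708 + 1.5·0.5 = 2.3208
R = v/ω = -1.25/1.5 = -0.8333
x' = -2.5 + -0.8333·(sin 2.3208 − sin 1.5708) = -2.2764
y' = -0.5 − -0.8333·(cos 2.3208 − cos 1.5708) = -1.0680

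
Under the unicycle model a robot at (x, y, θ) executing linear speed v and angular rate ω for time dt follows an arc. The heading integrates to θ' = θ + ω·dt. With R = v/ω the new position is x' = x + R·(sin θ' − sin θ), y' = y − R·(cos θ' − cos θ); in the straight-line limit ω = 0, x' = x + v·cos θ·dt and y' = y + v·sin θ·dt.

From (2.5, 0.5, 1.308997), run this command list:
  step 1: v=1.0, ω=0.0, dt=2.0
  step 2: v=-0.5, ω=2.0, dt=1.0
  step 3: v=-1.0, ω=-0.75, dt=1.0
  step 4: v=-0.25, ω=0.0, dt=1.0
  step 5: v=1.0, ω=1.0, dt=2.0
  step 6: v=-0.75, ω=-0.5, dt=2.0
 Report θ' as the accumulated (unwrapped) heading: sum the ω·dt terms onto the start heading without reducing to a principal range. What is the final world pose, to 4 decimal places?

step 1: θ'=1.3090 (straight) → pose (3.0176, 2.4319, 1.3090)
step 2: θ'=3.3090 (R=-0.2500) → pose (3.3008, 2.1206, 3.3090)
step 3: θ'=2.5590 (R=1.3333) → pose (4.2565, 1.9193, 2.5590)
step 4: θ'=2.5590 (straight) → pose (4.4653, 1.7818, 2.5590)
step 5: θ'=4.5590 (R=1.0000) → pose (2.9268, 1.0995, 4.5590)
step 6: θ'=3.5590 (R=1.5000) → pose (3.8011, 2.2416, 3.5590)

(3.8011, 2.2416, 3.5590)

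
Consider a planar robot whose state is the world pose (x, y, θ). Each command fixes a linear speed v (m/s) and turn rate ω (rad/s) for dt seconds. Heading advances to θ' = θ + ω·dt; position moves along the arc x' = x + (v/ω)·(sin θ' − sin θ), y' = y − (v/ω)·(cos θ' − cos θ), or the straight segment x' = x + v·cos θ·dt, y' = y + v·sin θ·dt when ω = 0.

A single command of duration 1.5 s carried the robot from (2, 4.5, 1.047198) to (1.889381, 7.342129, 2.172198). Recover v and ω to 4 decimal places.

Δθ = 2.172198 − 1.047198 = 1.125000
ω = Δθ/dt = 1.125000/1.5 = 0.7500
R = −Δy/(cos θ' − cos θ) = 2.6667
v = R·ω = 2.6667·0.7500 = 2.0000

v = 2.0000, ω = 0.7500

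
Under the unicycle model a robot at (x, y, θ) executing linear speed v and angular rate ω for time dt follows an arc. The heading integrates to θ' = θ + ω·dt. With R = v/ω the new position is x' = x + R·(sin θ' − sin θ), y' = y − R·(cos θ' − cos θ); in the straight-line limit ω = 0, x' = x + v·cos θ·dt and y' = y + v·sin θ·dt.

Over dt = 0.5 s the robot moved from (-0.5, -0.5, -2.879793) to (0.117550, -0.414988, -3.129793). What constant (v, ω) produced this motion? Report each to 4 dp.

v = -1.2500, ω = -0.5000

Δθ = -3.129793 − -2.879793 = -0.250000
ω = Δθ/dt = -0.250000/0.5 = -0.5000
R = Δx/(sin θ' − sin θ) = 2.5000
v = R·ω = 2.5000·-0.5000 = -1.2500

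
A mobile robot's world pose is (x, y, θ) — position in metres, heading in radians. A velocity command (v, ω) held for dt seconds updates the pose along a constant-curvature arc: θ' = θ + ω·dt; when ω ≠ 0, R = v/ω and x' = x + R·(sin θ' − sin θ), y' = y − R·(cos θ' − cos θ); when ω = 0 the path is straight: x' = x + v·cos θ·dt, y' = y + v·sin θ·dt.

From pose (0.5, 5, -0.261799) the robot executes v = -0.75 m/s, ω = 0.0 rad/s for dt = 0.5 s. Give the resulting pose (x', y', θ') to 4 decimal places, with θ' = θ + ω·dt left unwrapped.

(0.1378, 5.0971, -0.2618)

θ' = -0.2618 + 0.0·0.5 = -0.2618
ω = 0 → straight: x' = 0.5 + -0.75·cos(-0.2618)·0.5 = 0.1378
y' = 5 + -0.75·sin(-0.2618)·0.5 = 5.0971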